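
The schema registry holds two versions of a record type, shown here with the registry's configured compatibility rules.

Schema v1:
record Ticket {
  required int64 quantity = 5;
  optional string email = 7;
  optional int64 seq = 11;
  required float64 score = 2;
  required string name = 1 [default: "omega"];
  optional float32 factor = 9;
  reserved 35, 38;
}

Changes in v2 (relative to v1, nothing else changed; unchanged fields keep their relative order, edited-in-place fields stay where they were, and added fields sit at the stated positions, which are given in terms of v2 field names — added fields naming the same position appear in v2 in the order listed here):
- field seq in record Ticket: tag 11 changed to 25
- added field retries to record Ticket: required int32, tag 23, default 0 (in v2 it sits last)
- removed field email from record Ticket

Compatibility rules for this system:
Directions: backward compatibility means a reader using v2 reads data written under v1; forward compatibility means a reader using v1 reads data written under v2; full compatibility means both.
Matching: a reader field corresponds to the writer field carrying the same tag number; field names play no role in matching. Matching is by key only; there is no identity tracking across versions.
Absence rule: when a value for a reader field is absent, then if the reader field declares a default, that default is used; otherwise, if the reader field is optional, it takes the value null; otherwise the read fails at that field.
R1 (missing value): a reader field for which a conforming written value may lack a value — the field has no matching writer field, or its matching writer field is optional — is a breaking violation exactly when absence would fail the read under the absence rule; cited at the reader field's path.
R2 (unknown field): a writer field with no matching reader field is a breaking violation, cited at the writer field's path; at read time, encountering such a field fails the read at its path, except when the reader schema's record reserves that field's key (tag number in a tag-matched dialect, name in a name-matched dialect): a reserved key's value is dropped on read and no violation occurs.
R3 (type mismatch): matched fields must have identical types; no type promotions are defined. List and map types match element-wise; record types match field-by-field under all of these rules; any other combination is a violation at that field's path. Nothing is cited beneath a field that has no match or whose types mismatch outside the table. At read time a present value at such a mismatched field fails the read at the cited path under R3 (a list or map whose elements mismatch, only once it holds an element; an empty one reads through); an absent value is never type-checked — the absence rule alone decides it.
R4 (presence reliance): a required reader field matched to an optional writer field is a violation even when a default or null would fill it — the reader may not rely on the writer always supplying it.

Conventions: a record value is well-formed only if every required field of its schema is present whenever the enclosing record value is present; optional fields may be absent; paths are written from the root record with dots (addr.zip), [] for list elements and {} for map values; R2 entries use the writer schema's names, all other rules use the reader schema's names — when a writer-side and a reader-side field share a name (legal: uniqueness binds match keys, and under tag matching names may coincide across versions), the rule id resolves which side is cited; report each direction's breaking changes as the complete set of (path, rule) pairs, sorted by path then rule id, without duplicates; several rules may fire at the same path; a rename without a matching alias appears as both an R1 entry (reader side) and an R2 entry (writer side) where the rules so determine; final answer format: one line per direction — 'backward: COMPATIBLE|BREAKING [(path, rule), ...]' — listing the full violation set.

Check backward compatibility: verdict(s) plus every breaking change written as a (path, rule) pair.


the writer's type comes first in each Ticket pair
backward for Ticket (reader v2, writer v1):
  quantity <- quantity (int64 -> int64, writer required)
  seq has no writer counterpart
  score <- score (float64 -> float64, writer required)
  name <- name (string -> string, writer required)
  factor <- factor (float32 -> float32, writer optional)
  retries has no writer counterpart
  writer email: unknown to reader
  writer seq: unknown to reader
  breaking: (email, R2)
  breaking: (seq, R2)
  backward on Ticket therefore BREAKING (2)
diffs on Ticket not affecting the asked answer:
  added field retries to record Ticket: required int32, tag 23, default 0 (in v2 it sits last) -> its effect on Ticket is confined to the forward direction, not asked

backward: BREAKING [(email, R2), (seq, R2)]


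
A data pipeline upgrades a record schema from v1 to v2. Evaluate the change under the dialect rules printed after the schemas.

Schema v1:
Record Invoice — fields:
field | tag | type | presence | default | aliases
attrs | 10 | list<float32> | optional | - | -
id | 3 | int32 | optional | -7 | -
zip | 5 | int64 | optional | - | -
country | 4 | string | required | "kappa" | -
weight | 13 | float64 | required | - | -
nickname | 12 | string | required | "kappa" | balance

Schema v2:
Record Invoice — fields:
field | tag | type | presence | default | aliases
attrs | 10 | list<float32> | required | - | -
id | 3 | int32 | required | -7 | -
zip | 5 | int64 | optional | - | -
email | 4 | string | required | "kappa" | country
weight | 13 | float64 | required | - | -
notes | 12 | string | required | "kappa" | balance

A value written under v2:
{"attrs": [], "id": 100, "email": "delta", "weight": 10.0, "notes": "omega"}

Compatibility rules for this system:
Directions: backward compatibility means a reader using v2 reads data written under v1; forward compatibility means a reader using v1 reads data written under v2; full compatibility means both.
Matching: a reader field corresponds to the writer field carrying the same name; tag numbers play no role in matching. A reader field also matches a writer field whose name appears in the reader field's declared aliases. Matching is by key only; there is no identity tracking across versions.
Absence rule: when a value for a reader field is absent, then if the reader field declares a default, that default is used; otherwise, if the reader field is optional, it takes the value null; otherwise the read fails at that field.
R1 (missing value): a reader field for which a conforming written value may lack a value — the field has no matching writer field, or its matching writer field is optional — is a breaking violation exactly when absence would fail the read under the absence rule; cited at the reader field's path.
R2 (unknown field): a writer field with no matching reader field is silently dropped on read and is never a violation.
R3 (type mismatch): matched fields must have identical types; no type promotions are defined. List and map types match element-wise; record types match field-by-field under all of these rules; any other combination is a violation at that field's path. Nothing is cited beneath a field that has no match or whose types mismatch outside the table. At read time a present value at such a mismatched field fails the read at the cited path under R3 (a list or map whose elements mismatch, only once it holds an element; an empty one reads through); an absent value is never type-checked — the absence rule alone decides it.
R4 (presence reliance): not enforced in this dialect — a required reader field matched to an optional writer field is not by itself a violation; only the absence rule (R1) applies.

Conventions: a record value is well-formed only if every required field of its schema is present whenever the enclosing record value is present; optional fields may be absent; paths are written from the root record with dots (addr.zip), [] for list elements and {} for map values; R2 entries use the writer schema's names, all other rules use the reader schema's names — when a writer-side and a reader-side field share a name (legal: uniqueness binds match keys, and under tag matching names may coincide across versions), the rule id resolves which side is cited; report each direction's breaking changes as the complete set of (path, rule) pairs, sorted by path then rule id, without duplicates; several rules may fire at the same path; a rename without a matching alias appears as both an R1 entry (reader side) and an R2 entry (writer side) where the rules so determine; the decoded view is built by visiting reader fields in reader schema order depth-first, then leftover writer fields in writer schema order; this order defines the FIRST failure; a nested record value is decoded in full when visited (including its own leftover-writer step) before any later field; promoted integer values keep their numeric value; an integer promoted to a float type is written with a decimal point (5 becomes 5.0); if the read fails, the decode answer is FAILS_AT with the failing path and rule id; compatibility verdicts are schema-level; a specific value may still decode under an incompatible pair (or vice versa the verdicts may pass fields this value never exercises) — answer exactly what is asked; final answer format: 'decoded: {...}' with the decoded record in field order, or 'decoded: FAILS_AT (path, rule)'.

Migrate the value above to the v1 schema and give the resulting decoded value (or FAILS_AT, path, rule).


decoded: {"attrs": [], "id": 100, "zip": null, "country": "kappa", "weight": 10.0, "nickname": "kappa"}

arrows below run writer -> reader for Invoice
decoding the Invoice value with the v1 reader:
  attrs := []
  id := 100
  zip := null (missing; optional => null)
  country := "kappa" (missing; default applied)
  weight := 10.0
  nickname := "kappa" (missing; default applied)
  writer email: no reader field; dropped
  writer notes: no reader field; dropped
  => decoded: {"attrs": [], "id": 100, "zip": null, "country": "kappa", "weight": 10.0, "nickname": "kappa"}
remaining Invoice differences; none change what is asked:
  field attrs in record Invoice: optional changed to required -> shifts the Invoice verdicts, not this decode
  field id in record Invoice: optional changed to required -> triggers nothing under the printed rules; the Invoice answer is the same either way


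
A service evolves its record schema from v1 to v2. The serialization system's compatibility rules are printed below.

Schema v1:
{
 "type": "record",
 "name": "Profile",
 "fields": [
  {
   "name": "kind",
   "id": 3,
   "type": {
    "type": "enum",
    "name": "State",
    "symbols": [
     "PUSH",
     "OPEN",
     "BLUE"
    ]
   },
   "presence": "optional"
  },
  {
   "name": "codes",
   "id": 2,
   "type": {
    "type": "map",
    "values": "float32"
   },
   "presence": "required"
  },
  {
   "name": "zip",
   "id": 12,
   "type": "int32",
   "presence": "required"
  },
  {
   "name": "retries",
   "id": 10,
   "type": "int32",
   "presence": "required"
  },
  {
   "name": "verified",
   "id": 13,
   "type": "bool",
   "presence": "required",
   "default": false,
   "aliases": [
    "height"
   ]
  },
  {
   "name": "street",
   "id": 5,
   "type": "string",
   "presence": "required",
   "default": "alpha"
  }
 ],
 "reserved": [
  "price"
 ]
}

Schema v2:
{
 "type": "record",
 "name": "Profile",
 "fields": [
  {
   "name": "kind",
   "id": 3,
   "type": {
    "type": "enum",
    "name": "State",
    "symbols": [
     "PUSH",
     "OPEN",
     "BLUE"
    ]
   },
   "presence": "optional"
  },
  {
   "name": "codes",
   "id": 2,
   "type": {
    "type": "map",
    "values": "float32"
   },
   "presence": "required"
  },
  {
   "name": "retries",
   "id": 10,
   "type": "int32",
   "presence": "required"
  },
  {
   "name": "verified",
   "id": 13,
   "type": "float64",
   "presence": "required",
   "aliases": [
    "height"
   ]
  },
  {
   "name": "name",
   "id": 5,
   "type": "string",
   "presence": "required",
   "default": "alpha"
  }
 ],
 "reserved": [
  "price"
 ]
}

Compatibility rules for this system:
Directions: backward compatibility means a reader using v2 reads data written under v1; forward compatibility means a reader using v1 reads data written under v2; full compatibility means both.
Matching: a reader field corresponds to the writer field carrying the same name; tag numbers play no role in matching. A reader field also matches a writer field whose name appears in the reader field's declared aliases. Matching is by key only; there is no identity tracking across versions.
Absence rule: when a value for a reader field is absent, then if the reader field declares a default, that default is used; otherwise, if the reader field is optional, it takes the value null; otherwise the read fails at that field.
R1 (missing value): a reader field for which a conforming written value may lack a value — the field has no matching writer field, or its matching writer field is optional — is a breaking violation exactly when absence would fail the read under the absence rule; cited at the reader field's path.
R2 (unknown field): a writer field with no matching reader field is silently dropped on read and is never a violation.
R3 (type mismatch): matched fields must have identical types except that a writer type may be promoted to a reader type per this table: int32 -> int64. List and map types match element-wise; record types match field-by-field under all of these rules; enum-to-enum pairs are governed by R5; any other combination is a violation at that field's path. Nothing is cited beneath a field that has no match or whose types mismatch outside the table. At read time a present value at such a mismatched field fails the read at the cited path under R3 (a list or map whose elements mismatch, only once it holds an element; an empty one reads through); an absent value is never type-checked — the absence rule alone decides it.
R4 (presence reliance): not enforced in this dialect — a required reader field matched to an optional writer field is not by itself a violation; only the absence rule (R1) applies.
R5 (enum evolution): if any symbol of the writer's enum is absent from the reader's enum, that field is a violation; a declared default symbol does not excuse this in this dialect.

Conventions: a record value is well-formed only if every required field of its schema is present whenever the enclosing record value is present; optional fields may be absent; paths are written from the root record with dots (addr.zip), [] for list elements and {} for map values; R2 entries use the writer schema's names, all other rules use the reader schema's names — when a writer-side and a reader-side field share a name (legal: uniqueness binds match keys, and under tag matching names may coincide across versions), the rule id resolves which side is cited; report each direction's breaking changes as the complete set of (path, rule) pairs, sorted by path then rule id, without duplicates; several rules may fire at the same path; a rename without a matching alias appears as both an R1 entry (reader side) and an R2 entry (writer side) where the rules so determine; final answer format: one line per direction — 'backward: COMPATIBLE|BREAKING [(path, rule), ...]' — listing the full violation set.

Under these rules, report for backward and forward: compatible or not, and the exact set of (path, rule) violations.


arrows below run writer -> reader for Profile
backward analysis of Profile with v2 as reader and v1 as writer:
  kind: State -> State, writer optional; from kind
  codes: map<string, float32> -> map<string, float32>, writer required; from codes
  retries: int32 -> int32, writer required; from retries
  verified: bool -> float64, writer required; from verified
  name: no writer-side match
  writer zip: unknown to reader
  writer street: unknown to reader
  R3 fires at verified
  => 1 violation(s): backward is BREAKING for Profile
forward analysis of Profile with v1 as reader and v2 as writer:
  kind: State -> State, writer optional; from kind
  codes: map<string, float32> -> map<string, float32>, writer required; from codes
  zip: no writer-side match
  retries: int32 -> int32, writer required; from retries
  verified: float64 -> bool, writer required; from verified
  street: no writer-side match
  writer name: unknown to reader
  R3 fires at verified
  R1 fires at zip
  => 2 violation(s): forward is BREAKING for Profile

backward: BREAKING [(verified, R3)]; forward: BREAKING [(verified, R3), (zip, R1)]


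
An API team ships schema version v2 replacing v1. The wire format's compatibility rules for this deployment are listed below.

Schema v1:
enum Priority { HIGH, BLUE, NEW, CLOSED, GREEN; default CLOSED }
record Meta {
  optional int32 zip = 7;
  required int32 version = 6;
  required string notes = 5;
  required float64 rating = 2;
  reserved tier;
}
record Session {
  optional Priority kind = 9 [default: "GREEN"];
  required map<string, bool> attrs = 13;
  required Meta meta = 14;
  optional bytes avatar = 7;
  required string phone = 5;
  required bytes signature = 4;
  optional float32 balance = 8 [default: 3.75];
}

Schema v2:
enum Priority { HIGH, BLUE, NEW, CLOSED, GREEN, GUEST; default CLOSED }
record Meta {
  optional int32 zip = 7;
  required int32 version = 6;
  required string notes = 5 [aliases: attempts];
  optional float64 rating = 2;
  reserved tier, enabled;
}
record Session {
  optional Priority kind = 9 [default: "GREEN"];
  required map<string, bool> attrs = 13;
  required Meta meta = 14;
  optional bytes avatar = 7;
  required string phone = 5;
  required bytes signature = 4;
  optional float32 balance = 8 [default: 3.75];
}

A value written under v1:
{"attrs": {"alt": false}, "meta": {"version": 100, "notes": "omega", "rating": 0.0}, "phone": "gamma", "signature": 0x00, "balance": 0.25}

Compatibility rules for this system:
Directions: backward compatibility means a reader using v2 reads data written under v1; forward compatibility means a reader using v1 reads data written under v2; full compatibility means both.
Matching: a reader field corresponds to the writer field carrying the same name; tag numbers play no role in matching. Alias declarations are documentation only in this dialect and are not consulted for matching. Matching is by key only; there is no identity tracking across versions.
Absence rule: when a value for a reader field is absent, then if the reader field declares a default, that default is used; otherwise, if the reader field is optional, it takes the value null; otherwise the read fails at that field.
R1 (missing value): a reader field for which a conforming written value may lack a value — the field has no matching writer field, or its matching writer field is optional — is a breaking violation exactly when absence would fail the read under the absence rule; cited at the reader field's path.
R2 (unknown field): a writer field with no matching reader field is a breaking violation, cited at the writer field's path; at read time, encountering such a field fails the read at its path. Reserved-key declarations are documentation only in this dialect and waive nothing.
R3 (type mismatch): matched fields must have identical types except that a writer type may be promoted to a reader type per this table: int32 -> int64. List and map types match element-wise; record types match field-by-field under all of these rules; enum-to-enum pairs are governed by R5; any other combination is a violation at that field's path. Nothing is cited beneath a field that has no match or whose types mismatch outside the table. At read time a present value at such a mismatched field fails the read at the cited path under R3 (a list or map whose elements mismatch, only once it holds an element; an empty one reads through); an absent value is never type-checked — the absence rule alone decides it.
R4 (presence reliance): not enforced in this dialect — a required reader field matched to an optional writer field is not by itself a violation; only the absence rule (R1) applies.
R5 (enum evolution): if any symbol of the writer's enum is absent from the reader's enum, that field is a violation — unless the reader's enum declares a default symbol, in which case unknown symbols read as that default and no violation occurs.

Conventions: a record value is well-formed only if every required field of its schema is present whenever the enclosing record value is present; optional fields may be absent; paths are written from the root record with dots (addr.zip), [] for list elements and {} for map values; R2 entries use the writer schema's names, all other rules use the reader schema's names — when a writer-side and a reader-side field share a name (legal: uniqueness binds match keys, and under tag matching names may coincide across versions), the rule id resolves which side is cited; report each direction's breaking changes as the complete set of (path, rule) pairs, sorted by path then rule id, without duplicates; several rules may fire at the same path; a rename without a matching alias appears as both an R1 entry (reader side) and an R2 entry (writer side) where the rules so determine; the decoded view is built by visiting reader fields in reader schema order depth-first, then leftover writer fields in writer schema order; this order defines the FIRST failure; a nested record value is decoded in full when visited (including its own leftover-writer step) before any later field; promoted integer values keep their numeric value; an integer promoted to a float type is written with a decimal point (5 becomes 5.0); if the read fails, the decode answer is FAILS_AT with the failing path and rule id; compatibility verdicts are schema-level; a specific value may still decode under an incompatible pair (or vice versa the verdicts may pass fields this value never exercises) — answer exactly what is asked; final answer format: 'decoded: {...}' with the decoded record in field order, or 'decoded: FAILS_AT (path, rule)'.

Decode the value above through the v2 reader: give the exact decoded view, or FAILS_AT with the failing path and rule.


arrows below run writer -> reader for Session
decode walk for Session under reader schema v2:
  kind := "GREEN" (missing; default applied)
  attrs := {"alt": false}
  meta.zip := null (missing; optional => null)
  meta.version := 100
  meta.notes := "omega"
  meta.rating := 0.0
  avatar := null (missing; optional => null)
  phone := "gamma"
  signature := 0x00
  balance := 0.25
  => decoded: {"kind": "GREEN", "attrs": {"alt": false}, "meta": {"zip": null, "version": 100, "notes": "omega", "rating": 0.0}, "avatar": null, "phone": "gamma", "signature": 0x00, "balance": 0.25}
the other Session changes do not affect what is asked:
  enum Priority (field kind in record Session): symbol GUEST added -> triggers nothing under the printed rules; the Session answer is the same either way
  field rating in record Meta: required changed to optional -> affects the rule determinations only; this particular Session value decodes identically

decoded: {"kind": "GREEN", "attrs": {"alt": false}, "meta": {"zip": null, "version": 100, "notes": "omega", "rating": 0.0}, "avatar": null, "phone": "gamma", "signature": 0x00, "balance": 0.25}


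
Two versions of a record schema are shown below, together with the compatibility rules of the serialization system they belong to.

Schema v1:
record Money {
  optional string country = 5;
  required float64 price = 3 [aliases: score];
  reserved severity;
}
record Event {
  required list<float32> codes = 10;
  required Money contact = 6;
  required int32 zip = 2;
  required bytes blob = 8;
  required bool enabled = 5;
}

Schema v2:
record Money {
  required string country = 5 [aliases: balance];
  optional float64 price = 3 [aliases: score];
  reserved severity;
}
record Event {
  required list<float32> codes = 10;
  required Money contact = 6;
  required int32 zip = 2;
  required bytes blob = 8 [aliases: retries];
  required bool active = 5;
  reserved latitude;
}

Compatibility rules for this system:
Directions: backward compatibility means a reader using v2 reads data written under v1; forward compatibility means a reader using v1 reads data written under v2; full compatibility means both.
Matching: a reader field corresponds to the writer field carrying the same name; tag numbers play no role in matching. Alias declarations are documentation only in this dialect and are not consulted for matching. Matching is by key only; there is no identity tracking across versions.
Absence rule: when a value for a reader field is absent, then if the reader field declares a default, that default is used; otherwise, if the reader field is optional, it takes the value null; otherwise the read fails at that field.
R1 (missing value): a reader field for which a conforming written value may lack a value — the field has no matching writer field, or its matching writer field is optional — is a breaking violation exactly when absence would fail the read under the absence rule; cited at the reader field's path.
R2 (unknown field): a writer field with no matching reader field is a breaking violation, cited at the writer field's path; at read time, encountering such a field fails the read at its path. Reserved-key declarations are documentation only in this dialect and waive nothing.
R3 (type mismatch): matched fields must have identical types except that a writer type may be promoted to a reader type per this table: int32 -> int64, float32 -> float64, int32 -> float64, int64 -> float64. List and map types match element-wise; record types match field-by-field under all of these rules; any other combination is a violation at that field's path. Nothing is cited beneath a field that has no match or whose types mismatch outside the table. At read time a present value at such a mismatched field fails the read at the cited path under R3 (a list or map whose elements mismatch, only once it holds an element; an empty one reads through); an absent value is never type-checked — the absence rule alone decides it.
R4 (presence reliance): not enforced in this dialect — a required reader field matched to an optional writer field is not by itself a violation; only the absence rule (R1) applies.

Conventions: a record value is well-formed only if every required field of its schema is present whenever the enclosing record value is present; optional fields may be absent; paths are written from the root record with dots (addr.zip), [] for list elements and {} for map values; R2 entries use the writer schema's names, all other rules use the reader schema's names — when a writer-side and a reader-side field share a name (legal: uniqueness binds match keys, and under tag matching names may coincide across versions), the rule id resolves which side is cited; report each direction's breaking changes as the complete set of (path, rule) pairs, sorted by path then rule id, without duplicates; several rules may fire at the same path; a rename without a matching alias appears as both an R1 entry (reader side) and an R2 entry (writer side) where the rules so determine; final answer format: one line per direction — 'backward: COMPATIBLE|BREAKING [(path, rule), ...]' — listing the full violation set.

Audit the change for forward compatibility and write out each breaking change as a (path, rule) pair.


forward: BREAKING [(active, R2), (contact.price, R1), (enabled, R1)]

in Event below, arrows point writer -> reader
forward pass over Event, reader schema v1, writer schema v2:
  codes <- codes (list<float32> -> list<float32>, writer required)
  contact <- contact (Money -> Money, writer required)
  zip <- zip (int32 -> int32, writer required)
  blob <- blob (bytes -> bytes, writer required)
  enabled: no writer match
  active (writer side), unknown to reader
  contact.country <- contact.country (string -> string, writer required)
  contact.price <- contact.price (float64 -> float64, writer optional)
  rule R2 violated at active
  rule R1 violated at contact.price
  rule R1 violated at enabled
  => 3 violation(s): forward is BREAKING for Event
the rest of the Event diff is inert for this question:
  field country in record Money: optional changed to required -> matters only for Event's backward compatibility — outside the asked direction


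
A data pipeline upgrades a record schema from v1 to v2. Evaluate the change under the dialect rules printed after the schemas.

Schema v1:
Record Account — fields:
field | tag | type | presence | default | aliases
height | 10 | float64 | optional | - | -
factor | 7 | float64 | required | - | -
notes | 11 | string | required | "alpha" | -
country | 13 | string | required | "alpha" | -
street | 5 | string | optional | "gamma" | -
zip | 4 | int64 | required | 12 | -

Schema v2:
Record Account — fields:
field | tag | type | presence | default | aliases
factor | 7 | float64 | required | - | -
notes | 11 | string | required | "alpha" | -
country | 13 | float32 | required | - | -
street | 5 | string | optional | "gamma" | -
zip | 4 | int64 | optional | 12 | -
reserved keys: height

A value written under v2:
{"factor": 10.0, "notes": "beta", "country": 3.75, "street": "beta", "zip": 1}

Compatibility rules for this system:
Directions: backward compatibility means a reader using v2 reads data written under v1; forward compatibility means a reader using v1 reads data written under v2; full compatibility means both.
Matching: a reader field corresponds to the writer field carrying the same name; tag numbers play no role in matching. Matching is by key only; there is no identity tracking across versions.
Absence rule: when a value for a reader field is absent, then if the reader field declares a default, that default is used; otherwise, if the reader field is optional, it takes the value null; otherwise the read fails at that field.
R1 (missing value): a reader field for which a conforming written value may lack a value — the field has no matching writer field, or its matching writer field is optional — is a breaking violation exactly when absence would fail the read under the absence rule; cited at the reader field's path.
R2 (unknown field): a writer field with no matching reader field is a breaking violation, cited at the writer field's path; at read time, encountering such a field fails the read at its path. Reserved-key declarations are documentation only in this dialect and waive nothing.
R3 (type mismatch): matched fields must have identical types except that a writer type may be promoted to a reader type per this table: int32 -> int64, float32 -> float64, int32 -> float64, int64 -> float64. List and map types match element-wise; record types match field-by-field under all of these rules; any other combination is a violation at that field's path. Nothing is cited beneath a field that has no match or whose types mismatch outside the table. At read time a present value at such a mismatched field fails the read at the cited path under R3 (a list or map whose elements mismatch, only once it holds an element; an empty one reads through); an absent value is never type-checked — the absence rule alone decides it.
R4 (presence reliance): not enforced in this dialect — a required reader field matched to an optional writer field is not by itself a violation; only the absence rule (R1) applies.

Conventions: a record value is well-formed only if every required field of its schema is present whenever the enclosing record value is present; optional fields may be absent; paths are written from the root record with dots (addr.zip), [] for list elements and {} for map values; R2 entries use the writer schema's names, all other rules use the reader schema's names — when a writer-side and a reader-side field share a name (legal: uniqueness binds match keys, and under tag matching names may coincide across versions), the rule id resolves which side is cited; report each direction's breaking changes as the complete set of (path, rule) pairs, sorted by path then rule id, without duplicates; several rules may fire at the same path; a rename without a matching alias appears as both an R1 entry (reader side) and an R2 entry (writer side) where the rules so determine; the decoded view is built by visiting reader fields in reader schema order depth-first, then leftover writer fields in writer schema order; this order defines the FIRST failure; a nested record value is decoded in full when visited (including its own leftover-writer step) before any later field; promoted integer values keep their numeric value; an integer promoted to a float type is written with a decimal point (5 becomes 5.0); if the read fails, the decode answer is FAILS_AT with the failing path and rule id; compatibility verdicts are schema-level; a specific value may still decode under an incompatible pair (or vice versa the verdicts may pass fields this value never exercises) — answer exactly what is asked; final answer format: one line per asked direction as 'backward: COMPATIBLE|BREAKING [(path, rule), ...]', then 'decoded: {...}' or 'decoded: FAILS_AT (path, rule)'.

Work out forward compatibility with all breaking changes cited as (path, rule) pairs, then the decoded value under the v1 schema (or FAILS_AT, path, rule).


the writer's type comes first in each Account pair
forward for Account (reader v1, writer v2):
  height has no writer counterpart
  factor <- factor (float64 -> float64, writer required)
  notes <- notes (string -> string, writer required)
  country <- country (float32 -> string, writer required)
  street <- street (string -> string, writer optional)
  zip <- zip (int64 -> int64, writer optional)
  rule R3 violated at country
  => forward: BREAKING (1)
decode walk for Account under reader schema v1:
  height := null (absent, optional -> null)
  factor := 10.0
  notes := "beta"
  read fails at country under R3
  => FAILS_AT (country, R3)
ruling out the remaining Account differences:
  field zip in record Account: required changed to optional -> inert for the asked Account verdict: nothing fires
  removed field height from record Account (its key "height" joins the reserved list) -> affects backward compatibility only, which is not asked

forward: BREAKING [(country, R3)]; decoded: FAILS_AT (country, R3)


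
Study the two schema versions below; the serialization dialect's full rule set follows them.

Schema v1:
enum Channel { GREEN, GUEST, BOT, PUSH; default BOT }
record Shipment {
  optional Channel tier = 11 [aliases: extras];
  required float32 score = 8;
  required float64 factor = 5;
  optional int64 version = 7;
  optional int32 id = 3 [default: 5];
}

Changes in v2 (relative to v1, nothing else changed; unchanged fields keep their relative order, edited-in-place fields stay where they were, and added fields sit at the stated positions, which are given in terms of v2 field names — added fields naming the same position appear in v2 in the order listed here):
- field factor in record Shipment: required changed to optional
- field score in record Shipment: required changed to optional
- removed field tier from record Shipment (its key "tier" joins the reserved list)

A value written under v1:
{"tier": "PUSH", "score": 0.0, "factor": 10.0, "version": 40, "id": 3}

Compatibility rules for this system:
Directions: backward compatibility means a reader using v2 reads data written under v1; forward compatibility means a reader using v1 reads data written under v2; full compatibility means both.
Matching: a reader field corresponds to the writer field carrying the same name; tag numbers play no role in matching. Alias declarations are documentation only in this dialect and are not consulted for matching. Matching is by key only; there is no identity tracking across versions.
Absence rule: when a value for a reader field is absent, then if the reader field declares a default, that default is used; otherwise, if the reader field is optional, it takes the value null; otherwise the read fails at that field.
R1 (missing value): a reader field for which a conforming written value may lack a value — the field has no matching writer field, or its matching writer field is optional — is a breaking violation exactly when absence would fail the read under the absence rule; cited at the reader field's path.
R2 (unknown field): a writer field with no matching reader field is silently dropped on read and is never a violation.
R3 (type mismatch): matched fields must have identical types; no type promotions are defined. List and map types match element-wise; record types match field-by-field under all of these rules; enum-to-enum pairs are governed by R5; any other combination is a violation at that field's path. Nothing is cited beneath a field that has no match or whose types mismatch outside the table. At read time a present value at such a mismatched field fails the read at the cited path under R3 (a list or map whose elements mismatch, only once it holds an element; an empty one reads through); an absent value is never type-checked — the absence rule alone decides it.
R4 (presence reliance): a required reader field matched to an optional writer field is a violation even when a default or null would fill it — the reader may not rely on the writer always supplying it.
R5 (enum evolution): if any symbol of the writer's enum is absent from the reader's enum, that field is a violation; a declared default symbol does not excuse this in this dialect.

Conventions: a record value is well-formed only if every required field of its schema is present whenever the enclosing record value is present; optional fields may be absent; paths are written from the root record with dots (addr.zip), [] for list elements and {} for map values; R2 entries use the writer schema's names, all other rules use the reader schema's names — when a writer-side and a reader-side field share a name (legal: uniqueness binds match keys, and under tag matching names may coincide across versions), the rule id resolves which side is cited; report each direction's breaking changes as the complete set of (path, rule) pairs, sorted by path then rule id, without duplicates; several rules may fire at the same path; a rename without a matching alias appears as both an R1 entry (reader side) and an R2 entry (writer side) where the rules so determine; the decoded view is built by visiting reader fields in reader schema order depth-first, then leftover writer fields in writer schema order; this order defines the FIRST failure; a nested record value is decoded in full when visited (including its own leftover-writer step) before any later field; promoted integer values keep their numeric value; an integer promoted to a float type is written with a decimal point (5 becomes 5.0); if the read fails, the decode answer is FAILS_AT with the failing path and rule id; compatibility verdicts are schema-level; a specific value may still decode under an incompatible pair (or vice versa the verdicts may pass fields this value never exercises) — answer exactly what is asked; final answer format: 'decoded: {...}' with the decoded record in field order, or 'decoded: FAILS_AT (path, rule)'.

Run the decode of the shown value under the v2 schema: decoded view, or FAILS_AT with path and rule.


decoded: {"score": 0.0, "factor": 10.0, "version": 40, "id": 3}

in Shipment below, arrows point writer -> reader
decode (reader v2):
  score := 0.0
  factor := 10.0
  version := 40
  id := 3
  writer tier: unmatched, discarded
  => decoded: {"score": 0.0, "factor": 10.0, "version": 40, "id": 3}
checking off the Shipment differences that do not matter here:
  field factor in record Shipment: required changed to optional -> matters for Shipment compatibility verdicts, not for this value's decode
  field score in record Shipment: required changed to optional -> matters for Shipment compatibility verdicts, not for this value's decode


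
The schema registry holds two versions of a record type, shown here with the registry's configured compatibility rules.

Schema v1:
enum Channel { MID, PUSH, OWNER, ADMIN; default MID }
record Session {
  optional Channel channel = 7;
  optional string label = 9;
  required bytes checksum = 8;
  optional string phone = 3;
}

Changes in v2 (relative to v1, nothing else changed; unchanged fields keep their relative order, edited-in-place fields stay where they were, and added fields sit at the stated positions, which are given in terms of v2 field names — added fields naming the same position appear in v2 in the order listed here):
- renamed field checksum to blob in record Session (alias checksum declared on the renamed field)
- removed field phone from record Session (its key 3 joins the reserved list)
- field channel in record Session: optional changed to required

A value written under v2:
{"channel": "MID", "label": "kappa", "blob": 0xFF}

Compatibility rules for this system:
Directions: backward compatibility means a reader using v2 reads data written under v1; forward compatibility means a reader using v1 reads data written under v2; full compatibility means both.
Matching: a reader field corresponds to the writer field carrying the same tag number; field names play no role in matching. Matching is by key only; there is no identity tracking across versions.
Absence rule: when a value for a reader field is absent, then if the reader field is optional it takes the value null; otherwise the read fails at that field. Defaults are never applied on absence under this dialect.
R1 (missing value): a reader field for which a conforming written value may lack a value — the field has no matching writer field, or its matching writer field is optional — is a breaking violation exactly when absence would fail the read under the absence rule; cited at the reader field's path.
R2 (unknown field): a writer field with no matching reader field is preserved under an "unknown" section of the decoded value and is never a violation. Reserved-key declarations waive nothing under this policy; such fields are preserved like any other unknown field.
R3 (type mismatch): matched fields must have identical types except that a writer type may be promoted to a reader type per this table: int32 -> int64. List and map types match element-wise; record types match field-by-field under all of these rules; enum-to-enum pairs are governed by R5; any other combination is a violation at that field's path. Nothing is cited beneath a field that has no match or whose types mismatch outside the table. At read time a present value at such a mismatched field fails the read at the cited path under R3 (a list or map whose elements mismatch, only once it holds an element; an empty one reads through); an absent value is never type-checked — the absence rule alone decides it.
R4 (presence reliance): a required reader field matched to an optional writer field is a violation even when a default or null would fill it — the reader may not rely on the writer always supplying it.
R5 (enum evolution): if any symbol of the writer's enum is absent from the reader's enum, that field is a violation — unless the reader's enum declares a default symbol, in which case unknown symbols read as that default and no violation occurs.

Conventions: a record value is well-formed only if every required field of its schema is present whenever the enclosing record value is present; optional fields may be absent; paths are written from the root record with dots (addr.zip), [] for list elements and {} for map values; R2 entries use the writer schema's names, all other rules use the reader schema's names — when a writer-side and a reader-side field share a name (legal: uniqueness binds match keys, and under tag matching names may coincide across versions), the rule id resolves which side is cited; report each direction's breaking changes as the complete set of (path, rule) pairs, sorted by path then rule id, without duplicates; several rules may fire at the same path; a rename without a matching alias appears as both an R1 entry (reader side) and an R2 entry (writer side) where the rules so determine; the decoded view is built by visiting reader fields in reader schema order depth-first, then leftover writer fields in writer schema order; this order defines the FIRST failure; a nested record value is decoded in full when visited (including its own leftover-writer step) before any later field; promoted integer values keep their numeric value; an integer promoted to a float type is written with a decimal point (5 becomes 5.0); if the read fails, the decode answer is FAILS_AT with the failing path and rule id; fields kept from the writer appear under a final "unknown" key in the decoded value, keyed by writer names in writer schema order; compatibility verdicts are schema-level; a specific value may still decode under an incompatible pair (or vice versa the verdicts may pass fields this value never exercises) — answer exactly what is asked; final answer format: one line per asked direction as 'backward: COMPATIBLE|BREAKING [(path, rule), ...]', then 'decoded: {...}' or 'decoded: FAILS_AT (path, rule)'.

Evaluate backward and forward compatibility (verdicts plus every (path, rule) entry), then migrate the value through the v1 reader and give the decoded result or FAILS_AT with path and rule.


backward: BREAKING [(channel, R1), (channel, R4)]; forward: COMPATIBLE []; decoded: {"channel": "MID", "label": "kappa", "checksum": 0xFF, "phone": null}

the writer's type comes first in each Session pair
backward on Session — v2 reading data written by v1:
  channel: paired with writer channel (Channel -> Channel; writer optional)
  label: paired with writer label (string -> string; writer optional)
  blob: paired with writer checksum (bytes -> bytes; writer required)
  phone (writer side), unknown to reader
  R1 fires at channel
  R4 fires at channel
  => 2 violation(s): backward is BREAKING for Session
forward on Session — v1 reading data written by v2:
  channel: paired with writer channel (Channel -> Channel; writer required)
  label: paired with writer label (string -> string; writer optional)
  checksum: paired with writer blob (bytes -> bytes; writer required)
  phone: no writer-side match
  => forward verdict for Session: COMPATIBLE, no violations
decoding the Session value with the v1 reader:
  channel := "MID"
  label := "kappa"
  checksum := 0xFF (from writer blob)
  phone := null (missing; optional => null)
  => decoded: {"channel": "MID", "label": "kappa", "checksum": 0xFF, "phone": null}
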